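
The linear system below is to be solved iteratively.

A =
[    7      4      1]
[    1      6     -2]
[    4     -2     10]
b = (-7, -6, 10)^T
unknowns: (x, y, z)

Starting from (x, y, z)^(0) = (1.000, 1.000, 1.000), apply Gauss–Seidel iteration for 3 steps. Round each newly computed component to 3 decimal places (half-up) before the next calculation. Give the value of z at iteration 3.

1.333

Iteration 1:
  x = (-7 - (4)·1.000 - (1)·1.000) / (7) = -1.714
  y = (-6 - (1)·-1.714 - (-2)·1.000) / (6) = -0.381
  z = (10 - (4)·-1.714 - (-2)·-0.381) / (10) = 1.609
Iteration 2:
  x = (-7 - (4)·-0.381 - (1)·1.609) / (7) = -1.012
  y = (-6 - (1)·-1.012 - (-2)·1.609) / (6) = -0.295
  z = (10 - (4)·-1.012 - (-2)·-0.295) / (10) = 1.346
Iteration 3:
  x = (-7 - (4)·-0.295 - (1)·1.346) / (7) = -1.024
  y = (-6 - (1)·-1.024 - (-2)·1.346) / (6) = -0.381
  z = (10 - (4)·-1.024 - (-2)·-0.381) / (10) = 1.333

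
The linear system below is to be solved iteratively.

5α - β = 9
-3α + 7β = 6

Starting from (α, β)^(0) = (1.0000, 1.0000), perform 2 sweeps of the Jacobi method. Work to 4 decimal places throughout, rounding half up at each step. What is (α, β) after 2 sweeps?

Iteration 1:
  α = (9 - (-1)·1.0000) / (5) = 2.0000
  β = (6 - (-3)·1.0000) / (7) = 1.2857
Iteration 2:
  α = (9 - (-1)·1.2857) / (5) = 2.0571
  β = (6 - (-3)·2.0000) / (7) = 1.7143

(2.0571, 1.7143)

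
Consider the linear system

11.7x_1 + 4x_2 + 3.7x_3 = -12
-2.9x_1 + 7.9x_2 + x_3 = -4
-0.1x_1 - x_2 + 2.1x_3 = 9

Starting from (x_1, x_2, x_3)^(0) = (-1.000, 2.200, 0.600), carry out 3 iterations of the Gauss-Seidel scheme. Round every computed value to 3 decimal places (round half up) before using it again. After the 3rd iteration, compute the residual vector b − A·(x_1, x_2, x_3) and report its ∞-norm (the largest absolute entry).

Iteration 1:
  x_1 = (-12 - (4)·2.200 - (3.7)·0.600) / (11.7) = -1.968
  x_2 = (-4 - (-2.9)·-1.968 - (1)·0.600) / (7.9) = -1.305
  x_3 = (9 - (-0.1)·-1.968 - (-1)·-1.305) / (2.1) = 3.571
Iteration 2:
  x_1 = (-12 - (4)·-1.305 - (3.7)·3.571) / (11.7) = -1.709
  x_2 = (-4 - (-2.9)·-1.709 - (1)·3.571) / (7.9) = -1.586
  x_3 = (9 - (-0.1)·-1.709 - (-1)·-1.586) / (2.1) = 3.449
Iteration 3:
  x_1 = (-12 - (4)·-1.586 - (3.7)·3.449) / (11.7) = -1.574
  x_2 = (-4 - (-2.9)·-1.574 - (1)·3.449) / (7.9) = -1.521
  x_3 = (9 - (-0.1)·-1.574 - (-1)·-1.521) / (2.1) = 3.486
Residual b − A·x = (-0.398, -0.035, 0.001); ∞-norm = 0.398

0.398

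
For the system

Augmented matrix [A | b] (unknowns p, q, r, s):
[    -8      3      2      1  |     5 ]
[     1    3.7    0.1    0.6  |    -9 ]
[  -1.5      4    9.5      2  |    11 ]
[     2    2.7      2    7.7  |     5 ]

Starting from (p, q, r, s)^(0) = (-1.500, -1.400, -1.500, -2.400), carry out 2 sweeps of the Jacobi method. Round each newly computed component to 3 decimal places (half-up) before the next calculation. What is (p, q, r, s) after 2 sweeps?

Iteration 1:
  p = (5 - (3)·-1.400 - (2)·-1.500 - (1)·-2.400) / (-8) = -1.825
  q = (-9 - (1)·-1.500 - (0.1)·-1.500 - (0.6)·-2.400) / (3.7) = -1.597
  r = (11 - (-1.5)·-1.500 - (4)·-1.400 - (2)·-2.400) / (9.5) = 2.016
  s = (5 - (2)·-1.500 - (2.7)·-1.400 - (2)·-1.500) / (7.7) = 1.919
Iteration 2:
  p = (5 - (3)·-1.597 - (2)·2.016 - (1)·1.919) / (-8) = -0.480
  q = (-9 - (1)·-1.825 - (0.1)·2.016 - (0.6)·1.919) / (3.7) = -2.305
  r = (11 - (-1.5)·-1.825 - (4)·-1.597 - (2)·1.919) / (9.5) = 1.138
  s = (5 - (2)·-1.825 - (2.7)·-1.597 - (2)·2.016) / (7.7) = 1.160

(-0.480, -2.305, 1.138, 1.160)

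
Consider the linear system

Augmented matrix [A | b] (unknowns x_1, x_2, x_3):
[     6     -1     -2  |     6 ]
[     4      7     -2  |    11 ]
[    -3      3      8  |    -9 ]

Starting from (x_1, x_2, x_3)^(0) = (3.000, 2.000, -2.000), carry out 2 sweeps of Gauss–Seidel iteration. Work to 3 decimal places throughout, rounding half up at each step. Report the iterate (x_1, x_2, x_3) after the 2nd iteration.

(0.734, 0.836, -1.163)

Iteration 1:
  x_1 = (6 - (-1)·2.000 - (-2)·-2.000) / (6) = 0.667
  x_2 = (11 - (4)·0.667 - (-2)·-2.000) / (7) = 0.619
  x_3 = (-9 - (-3)·0.667 - (3)·0.619) / (8) = -1.107
Iteration 2:
  x_1 = (6 - (-1)·0.619 - (-2)·-1.107) / (6) = 0.734
  x_2 = (11 - (4)·0.734 - (-2)·-1.107) / (7) = 0.836
  x_3 = (-9 - (-3)·0.734 - (3)·0.836) / (8) = -1.163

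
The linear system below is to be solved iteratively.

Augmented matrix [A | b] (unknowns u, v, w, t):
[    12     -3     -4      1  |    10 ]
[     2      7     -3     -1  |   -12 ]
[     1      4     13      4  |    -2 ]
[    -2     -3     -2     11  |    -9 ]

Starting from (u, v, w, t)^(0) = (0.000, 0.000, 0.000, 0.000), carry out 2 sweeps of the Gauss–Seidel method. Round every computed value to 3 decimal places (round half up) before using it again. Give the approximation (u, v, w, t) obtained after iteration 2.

(0.567, -1.873, 0.726, -1.094)

Iteration 1:
  u = (10 - (-3)·0.000 - (-4)·0.000 - (1)·0.000) / (12) = 0.833
  v = (-12 - (2)·0.833 - (-3)·0.000 - (-1)·0.000) / (7) = -1.952
  w = (-2 - (1)·0.833 - (4)·-1.952 - (4)·0.000) / (13) = 0.383
  t = (-9 - (-2)·0.833 - (-3)·-1.952 - (-2)·0.383) / (11) = -1.129
Iteration 2:
  u = (10 - (-3)·-1.952 - (-4)·0.383 - (1)·-1.129) / (12) = 0.567
  v = (-12 - (2)·0.567 - (-3)·0.383 - (-1)·-1.129) / (7) = -1.873
  w = (-2 - (1)·0.567 - (4)·-1.873 - (4)·-1.129) / (13) = 0.726
  t = (-9 - (-2)·0.567 - (-3)·-1.873 - (-2)·0.726) / (11) = -1.094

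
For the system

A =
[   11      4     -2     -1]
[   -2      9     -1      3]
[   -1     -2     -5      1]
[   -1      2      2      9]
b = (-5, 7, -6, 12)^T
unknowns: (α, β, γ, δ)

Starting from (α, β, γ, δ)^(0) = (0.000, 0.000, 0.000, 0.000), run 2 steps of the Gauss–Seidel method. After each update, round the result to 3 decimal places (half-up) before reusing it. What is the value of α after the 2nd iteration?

Iteration 1:
  α = (-5 - (4)·0.000 - (-2)·0.000 - (-1)·0.000) / (11) = -0.455
  β = (7 - (-2)·-0.455 - (-1)·0.000 - (3)·0.000) / (9) = 0.677
  γ = (-6 - (-1)·-0.455 - (-2)·0.677 - (1)·0.000) / (-5) = 1.020
  δ = (12 - (-1)·-0.455 - (2)·0.677 - (2)·1.020) / (9) = 0.906
Iteration 2:
  α = (-5 - (4)·0.677 - (-2)·1.020 - (-1)·0.906) / (11) = -0.433
  β = (7 - (-2)·-0.433 - (-1)·1.020 - (3)·0.906) / (9) = 0.493
  γ = (-6 - (-1)·-0.433 - (-2)·0.493 - (1)·0.906) / (-5) = 1.271
  δ = (12 - (-1)·-0.433 - (2)·0.493 - (2)·1.271) / (9) = 0.893

-0.433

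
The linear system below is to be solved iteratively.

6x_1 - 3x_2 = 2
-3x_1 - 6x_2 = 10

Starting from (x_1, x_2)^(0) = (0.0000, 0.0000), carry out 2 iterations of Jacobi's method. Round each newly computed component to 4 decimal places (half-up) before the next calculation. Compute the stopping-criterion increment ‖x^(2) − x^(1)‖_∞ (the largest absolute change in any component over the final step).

Iteration 1:
  x_1 = (2 - (-3)·0.0000) / (6) = 0.3333
  x_2 = (10 - (-3)·0.0000) / (-6) = -1.6667
Iteration 2:
  x_1 = (2 - (-3)·-1.6667) / (6) = -0.5000
  x_2 = (10 - (-3)·0.3333) / (-6) = -1.8333
Change: (-0.8333, -0.1666) → max |·| = 0.8333

0.8333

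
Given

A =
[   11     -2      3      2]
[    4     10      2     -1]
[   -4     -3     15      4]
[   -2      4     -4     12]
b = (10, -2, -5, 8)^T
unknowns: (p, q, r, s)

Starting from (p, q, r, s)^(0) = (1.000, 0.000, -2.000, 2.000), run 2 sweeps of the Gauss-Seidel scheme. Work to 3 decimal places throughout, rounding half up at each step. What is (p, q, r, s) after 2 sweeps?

(0.940, -0.393, -0.339, 0.841)

Iteration 1:
  p = (10 - (-2)·0.000 - (3)·-2.000 - (2)·2.000) / (11) = 1.091
  q = (-2 - (4)·1.091 - (2)·-2.000 - (-1)·2.000) / (10) = -0.036
  r = (-5 - (-4)·1.091 - (-3)·-0.036 - (4)·2.000) / (15) = -0.583
  s = (8 - (-2)·1.091 - (4)·-0.036 - (-4)·-0.583) / (12) = 0.666
Iteration 2:
  p = (10 - (-2)·-0.036 - (3)·-0.583 - (2)·0.666) / (11) = 0.940
  q = (-2 - (4)·0.940 - (2)·-0.583 - (-1)·0.666) / (10) = -0.393
  r = (-5 - (-4)·0.940 - (-3)·-0.393 - (4)·0.666) / (15) = -0.339
  s = (8 - (-2)·0.940 - (4)·-0.393 - (-4)·-0.339) / (12) = 0.841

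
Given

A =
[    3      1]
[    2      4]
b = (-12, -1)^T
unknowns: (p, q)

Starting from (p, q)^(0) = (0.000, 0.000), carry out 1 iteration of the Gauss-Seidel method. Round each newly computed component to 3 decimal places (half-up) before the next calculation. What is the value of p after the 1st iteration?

-4.000

Iteration 1:
  p = (-12 - (1)·0.000) / (3) = -4.000
  q = (-1 - (2)·-4.000) / (4) = 1.750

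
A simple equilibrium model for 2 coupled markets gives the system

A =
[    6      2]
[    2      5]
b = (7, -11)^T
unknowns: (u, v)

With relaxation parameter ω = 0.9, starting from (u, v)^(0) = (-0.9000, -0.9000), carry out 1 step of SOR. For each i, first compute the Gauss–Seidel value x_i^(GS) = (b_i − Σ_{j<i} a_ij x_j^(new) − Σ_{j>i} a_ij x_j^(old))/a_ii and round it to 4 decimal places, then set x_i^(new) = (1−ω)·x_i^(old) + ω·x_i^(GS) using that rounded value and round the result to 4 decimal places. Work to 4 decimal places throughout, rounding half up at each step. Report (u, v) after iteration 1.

(1.2300, -2.5128)

Iteration 1:
  u: GS value = (7 - (2)·-0.9000) / (6) = 1.4667;  u ← (1−ω)·-0.9000 + ω·1.4667 = 1.2300
  v: GS value = (-11 - (2)·1.2300) / (5) = -2.6920;  v ← (1−ω)·-0.9000 + ω·-2.6920 = -2.5128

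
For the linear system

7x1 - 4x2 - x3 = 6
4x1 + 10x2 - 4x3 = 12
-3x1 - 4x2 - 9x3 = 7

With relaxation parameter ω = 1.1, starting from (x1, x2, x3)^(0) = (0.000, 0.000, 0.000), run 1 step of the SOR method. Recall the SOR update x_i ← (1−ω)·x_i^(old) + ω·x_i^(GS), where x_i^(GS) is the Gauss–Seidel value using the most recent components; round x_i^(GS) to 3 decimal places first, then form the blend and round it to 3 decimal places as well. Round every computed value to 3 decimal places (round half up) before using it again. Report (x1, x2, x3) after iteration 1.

(0.943, 0.905, -1.643)

Iteration 1:
  x1: GS value = (6 - (-4)·0.000 - (-1)·0.000) / (7) = 0.857;  x1 ← (1−ω)·0.000 + ω·0.857 = 0.943
  x2: GS value = (12 - (4)·0.943 - (-4)·0.000) / (10) = 0.823;  x2 ← (1−ω)·0.000 + ω·0.823 = 0.905
  x3: GS value = (7 - (-3)·0.943 - (-4)·0.905) / (-9) = -1.494;  x3 ← (1−ω)·0.000 + ω·-1.494 = -1.643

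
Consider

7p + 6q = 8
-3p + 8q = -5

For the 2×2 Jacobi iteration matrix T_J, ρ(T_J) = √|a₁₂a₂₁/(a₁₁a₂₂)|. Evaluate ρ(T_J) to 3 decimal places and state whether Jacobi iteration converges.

a₁₂a₂₁/(a₁₁a₂₂) = (6)·(-3) / ((7)·(8)) = -0.321429
ρ = √|-0.321429| = √0.321429 = 0.567
ρ < 1, so Jacobi converges

0.567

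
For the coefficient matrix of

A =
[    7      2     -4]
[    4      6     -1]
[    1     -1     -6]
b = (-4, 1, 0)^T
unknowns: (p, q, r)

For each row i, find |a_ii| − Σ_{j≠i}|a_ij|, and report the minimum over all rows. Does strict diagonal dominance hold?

row 1: |7| − (2+4) = 1
row 2: |6| − (4+1) = 1
row 3: |-6| − (1+1) = 4
minimum over rows = 1 → strictly diagonally dominant (convergence guaranteed)

1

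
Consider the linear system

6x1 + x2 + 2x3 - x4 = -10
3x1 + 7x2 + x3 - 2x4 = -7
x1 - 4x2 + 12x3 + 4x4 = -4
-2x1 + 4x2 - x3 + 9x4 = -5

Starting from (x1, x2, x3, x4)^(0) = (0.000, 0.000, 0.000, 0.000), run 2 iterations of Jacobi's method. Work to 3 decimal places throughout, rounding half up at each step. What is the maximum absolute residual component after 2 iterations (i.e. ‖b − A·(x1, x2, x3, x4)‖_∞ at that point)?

2.074

Iteration 1:
  x1 = (-10 - (1)·0.000 - (2)·0.000 - (-1)·0.000) / (6) = -1.667
  x2 = (-7 - (3)·0.000 - (1)·0.000 - (-2)·0.000) / (7) = -1.000
  x3 = (-4 - (1)·0.000 - (-4)·0.000 - (4)·0.000) / (12) = -0.333
  x4 = (-5 - (-2)·0.000 - (4)·0.000 - (-1)·0.000) / (9) = -0.556
Iteration 2:
  x1 = (-10 - (1)·-1.000 - (2)·-0.333 - (-1)·-0.556) / (6) = -1.482
  x2 = (-7 - (3)·-1.667 - (1)·-0.333 - (-2)·-0.556) / (7) = -0.397
  x3 = (-4 - (1)·-1.667 - (-4)·-1.000 - (4)·-0.556) / (12) = -0.342
  x4 = (-5 - (-2)·-1.667 - (4)·-1.000 - (-1)·-0.333) / (9) = -0.519
Residual b − A·x = (-0.546, -0.471, 2.074, -2.047); ∞-norm = 2.074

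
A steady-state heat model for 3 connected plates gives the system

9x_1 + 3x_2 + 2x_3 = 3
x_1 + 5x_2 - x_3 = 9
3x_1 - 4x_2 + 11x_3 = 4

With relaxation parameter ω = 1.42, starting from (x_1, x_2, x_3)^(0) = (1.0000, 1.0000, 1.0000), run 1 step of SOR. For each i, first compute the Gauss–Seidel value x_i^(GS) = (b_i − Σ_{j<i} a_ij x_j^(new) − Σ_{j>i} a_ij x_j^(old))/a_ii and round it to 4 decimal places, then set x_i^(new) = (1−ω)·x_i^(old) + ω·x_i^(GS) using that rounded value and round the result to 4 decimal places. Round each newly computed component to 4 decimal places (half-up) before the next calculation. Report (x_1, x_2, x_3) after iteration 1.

Iteration 1:
  x_1: GS value = (3 - (3)·1.0000 - (2)·1.0000) / (9) = -0.2222;  x_1 ← (1−ω)·1.0000 + ω·-0.2222 = -0.7355
  x_2: GS value = (9 - (1)·-0.7355 - (-1)·1.0000) / (5) = 2.1471;  x_2 ← (1−ω)·1.0000 + ω·2.1471 = 2.6289
  x_3: GS value = (4 - (3)·-0.7355 - (-4)·2.6289) / (11) = 1.5202;  x_3 ← (1−ω)·1.0000 + ω·1.5202 = 1.7387

(-0.7355, 2.6289, 1.7387)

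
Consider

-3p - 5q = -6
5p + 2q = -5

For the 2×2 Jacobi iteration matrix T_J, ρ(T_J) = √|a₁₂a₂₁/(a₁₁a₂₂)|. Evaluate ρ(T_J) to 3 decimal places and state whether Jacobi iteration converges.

2.041

a₁₂a₂₁/(a₁₁a₂₂) = (-5)·(5) / ((-3)·(2)) = 4.166667
ρ = √|4.166667| = √4.166667 = 2.041
ρ > 1, so Jacobi diverges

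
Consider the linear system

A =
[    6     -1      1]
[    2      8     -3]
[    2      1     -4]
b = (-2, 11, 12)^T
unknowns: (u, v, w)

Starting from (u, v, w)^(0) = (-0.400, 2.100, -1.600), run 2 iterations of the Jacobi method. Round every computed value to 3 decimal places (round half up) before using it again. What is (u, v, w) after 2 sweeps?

(0.258, 0.301, -2.640)

Iteration 1:
  u = (-2 - (-1)·2.100 - (1)·-1.600) / (6) = 0.283
  v = (11 - (2)·-0.400 - (-3)·-1.600) / (8) = 0.875
  w = (12 - (2)·-0.400 - (1)·2.100) / (-4) = -2.675
Iteration 2:
  u = (-2 - (-1)·0.875 - (1)·-2.675) / (6) = 0.258
  v = (11 - (2)·0.283 - (-3)·-2.675) / (8) = 0.301
  w = (12 - (2)·0.283 - (1)·0.875) / (-4) = -2.640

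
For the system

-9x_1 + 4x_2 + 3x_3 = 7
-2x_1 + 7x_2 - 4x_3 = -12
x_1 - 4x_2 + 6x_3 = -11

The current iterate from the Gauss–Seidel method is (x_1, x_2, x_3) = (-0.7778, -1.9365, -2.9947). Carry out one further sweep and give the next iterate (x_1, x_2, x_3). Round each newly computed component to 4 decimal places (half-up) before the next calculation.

(-2.6367, -4.1789, -4.1798)

One sweep:
  x_1 = (7 - (4)·-1.9365 - (3)·-2.9947) / (-9) = -2.6367
  x_2 = (-12 - (-2)·-2.6367 - (-4)·-2.9947) / (7) = -4.1789
  x_3 = (-11 - (1)·-2.6367 - (-4)·-4.1789) / (6) = -4.1798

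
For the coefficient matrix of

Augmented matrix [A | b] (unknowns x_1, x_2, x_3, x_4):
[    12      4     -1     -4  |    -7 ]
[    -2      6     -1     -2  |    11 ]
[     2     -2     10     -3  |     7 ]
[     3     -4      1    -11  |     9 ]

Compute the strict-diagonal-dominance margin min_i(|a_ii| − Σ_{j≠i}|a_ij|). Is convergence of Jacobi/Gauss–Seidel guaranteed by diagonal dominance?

row 1: |12| − (4+1+4) = 3
row 2: |6| − (2+1+2) = 1
row 3: |10| − (2+2+3) = 3
row 4: |-11| − (3+4+1) = 3
minimum over rows = 1 → strictly diagonally dominant (convergence guaranteed)

1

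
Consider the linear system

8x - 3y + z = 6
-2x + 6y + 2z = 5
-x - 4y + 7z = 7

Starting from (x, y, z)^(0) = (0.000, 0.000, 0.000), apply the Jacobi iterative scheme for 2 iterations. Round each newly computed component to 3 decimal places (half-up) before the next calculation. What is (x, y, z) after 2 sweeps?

(0.937, 0.750, 1.583)

Iteration 1:
  x = (6 - (-3)·0.000 - (1)·0.000) / (8) = 0.750
  y = (5 - (-2)·0.000 - (2)·0.000) / (6) = 0.833
  z = (7 - (-1)·0.000 - (-4)·0.000) / (7) = 1.000
Iteration 2:
  x = (6 - (-3)·0.833 - (1)·1.000) / (8) = 0.937
  y = (5 - (-2)·0.750 - (2)·1.000) / (6) = 0.750
  z = (7 - (-1)·0.750 - (-4)·0.833) / (7) = 1.583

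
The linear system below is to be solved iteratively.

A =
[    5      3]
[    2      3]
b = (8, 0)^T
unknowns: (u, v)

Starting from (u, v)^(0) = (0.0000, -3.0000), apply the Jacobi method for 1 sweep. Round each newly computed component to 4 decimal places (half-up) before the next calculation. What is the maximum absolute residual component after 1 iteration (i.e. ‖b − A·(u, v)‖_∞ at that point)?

9.0000

Iteration 1:
  u = (8 - (3)·-3.0000) / (5) = 3.4000
  v = (0 - (2)·0.0000) / (3) = 0.0000
Residual b − A·x = (-9.0000, -6.8000); ∞-norm = 9.0000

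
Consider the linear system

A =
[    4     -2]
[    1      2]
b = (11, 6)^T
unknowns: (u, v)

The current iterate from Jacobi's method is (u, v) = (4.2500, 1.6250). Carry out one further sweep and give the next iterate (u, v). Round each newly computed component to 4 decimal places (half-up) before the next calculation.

(3.5625, 0.8750)

One sweep:
  u = (11 - (-2)·1.6250) / (4) = 3.5625
  v = (6 - (1)·4.2500) / (2) = 0.8750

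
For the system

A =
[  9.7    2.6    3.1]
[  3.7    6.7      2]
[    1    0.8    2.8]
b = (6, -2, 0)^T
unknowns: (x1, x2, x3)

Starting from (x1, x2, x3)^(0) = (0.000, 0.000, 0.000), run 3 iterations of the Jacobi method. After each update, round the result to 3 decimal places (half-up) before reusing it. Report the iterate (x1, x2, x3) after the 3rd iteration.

Iteration 1:
  x1 = (6 - (2.6)·0.000 - (3.1)·0.000) / (9.7) = 0.619
  x2 = (-2 - (3.7)·0.000 - (2)·0.000) / (6.7) = -0.299
  x3 = (0 - (1)·0.000 - (0.8)·0.000) / (2.8) = 0.000
Iteration 2:
  x1 = (6 - (2.6)·-0.299 - (3.1)·0.000) / (9.7) = 0.699
  x2 = (-2 - (3.7)·0.619 - (2)·0.000) / (6.7) = -0.640
  x3 = (0 - (1)·0.619 - (0.8)·-0.299) / (2.8) = -0.136
Iteration 3:
  x1 = (6 - (2.6)·-0.640 - (3.1)·-0.136) / (9.7) = 0.834
  x2 = (-2 - (3.7)·0.699 - (2)·-0.136) / (6.7) = -0.644
  x3 = (0 - (1)·0.699 - (0.8)·-0.640) / (2.8) = -0.067

(0.834, -0.644, -0.067)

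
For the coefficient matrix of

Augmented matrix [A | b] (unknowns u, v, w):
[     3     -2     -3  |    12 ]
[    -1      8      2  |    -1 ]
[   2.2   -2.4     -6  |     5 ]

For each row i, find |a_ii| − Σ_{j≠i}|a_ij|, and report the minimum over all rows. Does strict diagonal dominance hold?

row 1: |3| − (2+3) = -2
row 2: |8| − (1+2) = 5
row 3: |-6| − (2.2+2.4) = 1.4
minimum over rows = -2 → not strictly diagonally dominant

-2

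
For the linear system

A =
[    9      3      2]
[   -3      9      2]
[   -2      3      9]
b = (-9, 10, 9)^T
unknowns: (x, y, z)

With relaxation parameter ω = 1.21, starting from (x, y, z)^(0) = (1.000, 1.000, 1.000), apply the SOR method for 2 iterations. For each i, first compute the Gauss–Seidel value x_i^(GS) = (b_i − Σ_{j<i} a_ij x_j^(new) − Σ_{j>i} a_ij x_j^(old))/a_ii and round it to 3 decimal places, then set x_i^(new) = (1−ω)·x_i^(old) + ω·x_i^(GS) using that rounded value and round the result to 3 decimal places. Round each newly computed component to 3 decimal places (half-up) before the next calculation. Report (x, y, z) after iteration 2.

(-0.894, 0.864, 0.531)

Iteration 1:
  x: GS value = (-9 - (3)·1.000 - (2)·1.000) / (9) = -1.556;  x ← (1−ω)·1.000 + ω·-1.556 = -2.093
  y: GS value = (10 - (-3)·-2.093 - (2)·1.000) / (9) = 0.191;  y ← (1−ω)·1.000 + ω·0.191 = 0.021
  z: GS value = (9 - (-2)·-2.093 - (3)·0.021) / (9) = 0.528;  z ← (1−ω)·1.000 + ω·0.528 = 0.429
Iteration 2:
  x: GS value = (-9 - (3)·0.021 - (2)·0.429) / (9) = -1.102;  x ← (1−ω)·-2.093 + ω·-1.102 = -0.894
  y: GS value = (10 - (-3)·-0.894 - (2)·0.429) / (9) = 0.718;  y ← (1−ω)·0.021 + ω·0.718 = 0.864
  z: GS value = (9 - (-2)·-0.894 - (3)·0.864) / (9) = 0.513;  z ← (1−ω)·0.429 + ω·0.513 = 0.531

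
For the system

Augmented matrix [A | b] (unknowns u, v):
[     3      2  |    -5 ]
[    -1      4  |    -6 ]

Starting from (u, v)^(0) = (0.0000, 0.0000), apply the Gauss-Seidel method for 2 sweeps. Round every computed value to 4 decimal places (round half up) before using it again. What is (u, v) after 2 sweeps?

(-0.3889, -1.5972)

Iteration 1:
  u = (-5 - (2)·0.0000) / (3) = -1.6667
  v = (-6 - (-1)·-1.6667) / (4) = -1.9167
Iteration 2:
  u = (-5 - (2)·-1.9167) / (3) = -0.3889
  v = (-6 - (-1)·-0.3889) / (4) = -1.5972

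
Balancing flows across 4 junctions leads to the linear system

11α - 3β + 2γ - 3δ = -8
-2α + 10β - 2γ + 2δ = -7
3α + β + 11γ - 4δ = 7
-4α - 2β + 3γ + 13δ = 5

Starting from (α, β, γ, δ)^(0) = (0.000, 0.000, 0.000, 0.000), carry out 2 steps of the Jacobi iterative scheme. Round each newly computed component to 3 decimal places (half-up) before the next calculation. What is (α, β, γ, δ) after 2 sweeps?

Iteration 1:
  α = (-8 - (-3)·0.000 - (2)·0.000 - (-3)·0.000) / (11) = -0.727
  β = (-7 - (-2)·0.000 - (-2)·0.000 - (2)·0.000) / (10) = -0.700
  γ = (7 - (3)·0.000 - (1)·0.000 - (-4)·0.000) / (11) = 0.636
  δ = (5 - (-4)·0.000 - (-2)·0.000 - (3)·0.000) / (13) = 0.385
Iteration 2:
  α = (-8 - (-3)·-0.700 - (2)·0.636 - (-3)·0.385) / (11) = -0.929
  β = (-7 - (-2)·-0.727 - (-2)·0.636 - (2)·0.385) / (10) = -0.795
  γ = (7 - (3)·-0.727 - (1)·-0.700 - (-4)·0.385) / (11) = 1.038
  δ = (5 - (-4)·-0.727 - (-2)·-0.700 - (3)·0.636) / (13) = -0.094

(-0.929, -0.795, 1.038, -0.094)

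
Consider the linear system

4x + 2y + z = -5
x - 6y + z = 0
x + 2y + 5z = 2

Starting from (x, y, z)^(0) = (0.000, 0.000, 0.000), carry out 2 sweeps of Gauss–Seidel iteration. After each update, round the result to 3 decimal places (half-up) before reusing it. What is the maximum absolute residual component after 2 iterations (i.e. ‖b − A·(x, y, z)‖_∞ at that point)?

Iteration 1:
  x = (-5 - (2)·0.000 - (1)·0.000) / (4) = -1.250
  y = (0 - (1)·-1.250 - (1)·0.000) / (-6) = -0.208
  z = (2 - (1)·-1.250 - (2)·-0.208) / (5) = 0.733
Iteration 2:
  x = (-5 - (2)·-0.208 - (1)·0.733) / (4) = -1.329
  y = (0 - (1)·-1.329 - (1)·0.733) / (-6) = -0.099
  z = (2 - (1)·-1.329 - (2)·-0.099) / (5) = 0.705
Residual b − A·x = (-0.191, 0.030, 0.002); ∞-norm = 0.191

0.191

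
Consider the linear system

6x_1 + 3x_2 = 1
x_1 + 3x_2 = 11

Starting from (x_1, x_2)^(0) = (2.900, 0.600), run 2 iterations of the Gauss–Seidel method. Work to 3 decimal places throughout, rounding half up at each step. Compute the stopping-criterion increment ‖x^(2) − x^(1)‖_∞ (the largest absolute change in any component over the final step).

1.556

Iteration 1:
  x_1 = (1 - (3)·0.600) / (6) = -0.133
  x_2 = (11 - (1)·-0.133) / (3) = 3.711
Iteration 2:
  x_1 = (1 - (3)·3.711) / (6) = -1.689
  x_2 = (11 - (1)·-1.689) / (3) = 4.230
Change: (-1.556, 0.519) → max |·| = 1.556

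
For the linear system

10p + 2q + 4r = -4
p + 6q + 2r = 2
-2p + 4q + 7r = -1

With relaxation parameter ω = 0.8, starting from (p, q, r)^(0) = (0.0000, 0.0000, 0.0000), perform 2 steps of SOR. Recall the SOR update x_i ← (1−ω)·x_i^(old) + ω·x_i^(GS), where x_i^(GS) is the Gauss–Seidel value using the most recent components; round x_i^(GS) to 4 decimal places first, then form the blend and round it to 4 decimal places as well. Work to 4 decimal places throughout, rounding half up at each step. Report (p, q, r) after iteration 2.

Iteration 1:
  p: GS value = (-4 - (2)·0.0000 - (4)·0.0000) / (10) = -0.4000;  p ← (1−ω)·0.0000 + ω·-0.4000 = -0.3200
  q: GS value = (2 - (1)·-0.3200 - (2)·0.0000) / (6) = 0.3867;  q ← (1−ω)·0.0000 + ω·0.3867 = 0.3094
  r: GS value = (-1 - (-2)·-0.3200 - (4)·0.3094) / (7) = -0.4111;  r ← (1−ω)·0.0000 + ω·-0.4111 = -0.3289
Iteration 2:
  p: GS value = (-4 - (2)·0.3094 - (4)·-0.3289) / (10) = -0.3303;  p ← (1−ω)·-0.3200 + ω·-0.3303 = -0.3282
  q: GS value = (2 - (1)·-0.3282 - (2)·-0.3289) / (6) = 0.4977;  q ← (1−ω)·0.3094 + ω·0.4977 = 0.4600
  r: GS value = (-1 - (-2)·-0.3282 - (4)·0.4600) / (7) = -0.4995;  r ← (1−ω)·-0.3289 + ω·-0.4995 = -0.4654

(-0.3282, 0.4600, -0.4654)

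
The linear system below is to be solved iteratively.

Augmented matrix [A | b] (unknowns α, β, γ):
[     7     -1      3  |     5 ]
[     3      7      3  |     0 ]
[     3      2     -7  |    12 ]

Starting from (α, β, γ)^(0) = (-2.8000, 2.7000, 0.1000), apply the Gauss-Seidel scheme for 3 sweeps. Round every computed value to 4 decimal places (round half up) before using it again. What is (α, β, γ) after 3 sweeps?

Iteration 1:
  α = (5 - (-1)·2.7000 - (3)·0.1000) / (7) = 1.0571
  β = (0 - (3)·1.0571 - (3)·0.1000) / (7) = -0.4959
  γ = (12 - (3)·1.0571 - (2)·-0.4959) / (-7) = -1.4029
Iteration 2:
  α = (5 - (-1)·-0.4959 - (3)·-1.4029) / (7) = 1.2447
  β = (0 - (3)·1.2447 - (3)·-1.4029) / (7) = 0.0678
  γ = (12 - (3)·1.2447 - (2)·0.0678) / (-7) = -1.1615
Iteration 3:
  α = (5 - (-1)·0.0678 - (3)·-1.1615) / (7) = 1.2218
  β = (0 - (3)·1.2218 - (3)·-1.1615) / (7) = -0.0258
  γ = (12 - (3)·1.2218 - (2)·-0.0258) / (-7) = -1.1980

(1.2218, -0.0258, -1.1980)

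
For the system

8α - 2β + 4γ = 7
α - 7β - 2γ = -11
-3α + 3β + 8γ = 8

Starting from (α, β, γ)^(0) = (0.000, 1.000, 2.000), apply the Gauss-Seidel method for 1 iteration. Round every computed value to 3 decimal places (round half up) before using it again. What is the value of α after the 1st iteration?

Iteration 1:
  α = (7 - (-2)·1.000 - (4)·2.000) / (8) = 0.125
  β = (-11 - (1)·0.125 - (-2)·2.000) / (-7) = 1.018
  γ = (8 - (-3)·0.125 - (3)·1.018) / (8) = 0.665

0.125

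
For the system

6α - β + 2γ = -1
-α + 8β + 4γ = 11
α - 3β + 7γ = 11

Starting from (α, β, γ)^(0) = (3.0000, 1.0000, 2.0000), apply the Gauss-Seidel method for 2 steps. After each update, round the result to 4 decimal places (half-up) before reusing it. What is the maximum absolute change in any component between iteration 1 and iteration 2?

Iteration 1:
  α = (-1 - (-1)·1.0000 - (2)·2.0000) / (6) = -0.6667
  β = (11 - (-1)·-0.6667 - (4)·2.0000) / (8) = 0.2917
  γ = (11 - (1)·-0.6667 - (-3)·0.2917) / (7) = 1.7917
Iteration 2:
  α = (-1 - (-1)·0.2917 - (2)·1.7917) / (6) = -0.7153
  β = (11 - (-1)·-0.7153 - (4)·1.7917) / (8) = 0.3897
  γ = (11 - (1)·-0.7153 - (-3)·0.3897) / (7) = 1.8406
Change: (-0.0486, 0.0980, 0.0489) → max |·| = 0.0980

0.0980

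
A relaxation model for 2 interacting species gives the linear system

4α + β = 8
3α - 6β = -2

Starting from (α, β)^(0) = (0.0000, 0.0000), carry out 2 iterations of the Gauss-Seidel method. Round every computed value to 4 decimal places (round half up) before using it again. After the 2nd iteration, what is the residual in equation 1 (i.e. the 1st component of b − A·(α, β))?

0.1665

Iteration 1:
  α = (8 - (1)·0.0000) / (4) = 2.0000
  β = (-2 - (3)·2.0000) / (-6) = 1.3333
Iteration 2:
  α = (8 - (1)·1.3333) / (4) = 1.6667
  β = (-2 - (3)·1.6667) / (-6) = 1.1667
Residual b − A·x = (0.1665, 0.0001)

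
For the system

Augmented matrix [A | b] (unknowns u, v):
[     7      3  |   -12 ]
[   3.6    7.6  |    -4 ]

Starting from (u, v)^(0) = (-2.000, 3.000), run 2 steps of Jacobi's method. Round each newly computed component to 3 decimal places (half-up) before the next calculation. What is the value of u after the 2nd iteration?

Iteration 1:
  u = (-12 - (3)·3.000) / (7) = -3.000
  v = (-4 - (3.6)·-2.000) / (7.6) = 0.421
Iteration 2:
  u = (-12 - (3)·0.421) / (7) = -1.895
  v = (-4 - (3.6)·-3.000) / (7.6) = 0.895

-1.895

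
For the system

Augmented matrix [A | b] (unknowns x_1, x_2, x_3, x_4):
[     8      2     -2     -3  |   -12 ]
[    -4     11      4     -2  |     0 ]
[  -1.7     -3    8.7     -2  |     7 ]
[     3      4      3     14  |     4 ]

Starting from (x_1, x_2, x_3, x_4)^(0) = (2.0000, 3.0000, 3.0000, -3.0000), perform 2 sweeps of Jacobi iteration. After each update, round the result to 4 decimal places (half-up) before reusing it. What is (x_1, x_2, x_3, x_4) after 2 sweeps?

(-1.5038, -1.8133, -0.3995, 0.7779)

Iteration 1:
  x_1 = (-12 - (2)·3.0000 - (-2)·3.0000 - (-3)·-3.0000) / (8) = -2.6250
  x_2 = (0 - (-4)·2.0000 - (4)·3.0000 - (-2)·-3.0000) / (11) = -0.9091
  x_3 = (7 - (-1.7)·2.0000 - (-3)·3.0000 - (-2)·-3.0000) / (8.7) = 1.5402
  x_4 = (4 - (3)·2.0000 - (4)·3.0000 - (3)·3.0000) / (14) = -1.6429
Iteration 2:
  x_1 = (-12 - (2)·-0.9091 - (-2)·1.5402 - (-3)·-1.6429) / (8) = -1.5038
  x_2 = (0 - (-4)·-2.6250 - (4)·1.5402 - (-2)·-1.6429) / (11) = -1.8133
  x_3 = (7 - (-1.7)·-2.6250 - (-3)·-0.9091 - (-2)·-1.6429) / (8.7) = -0.3995
  x_4 = (4 - (3)·-2.6250 - (4)·-0.9091 - (3)·1.5402) / (14) = 0.7779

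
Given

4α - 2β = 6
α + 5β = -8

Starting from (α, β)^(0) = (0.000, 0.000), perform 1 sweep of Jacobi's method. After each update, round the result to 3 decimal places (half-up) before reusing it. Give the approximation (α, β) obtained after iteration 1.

(1.500, -1.600)

Iteration 1:
  α = (6 - (-2)·0.000) / (4) = 1.500
  β = (-8 - (1)·0.000) / (5) = -1.600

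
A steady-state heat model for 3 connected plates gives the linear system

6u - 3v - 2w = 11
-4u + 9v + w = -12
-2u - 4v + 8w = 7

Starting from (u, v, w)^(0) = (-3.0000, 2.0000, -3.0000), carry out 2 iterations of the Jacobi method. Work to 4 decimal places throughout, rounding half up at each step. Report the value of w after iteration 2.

Iteration 1:
  u = (11 - (-3)·2.0000 - (-2)·-3.0000) / (6) = 1.8333
  v = (-12 - (-4)·-3.0000 - (1)·-3.0000) / (9) = -2.3333
  w = (7 - (-2)·-3.0000 - (-4)·2.0000) / (8) = 1.1250
Iteration 2:
  u = (11 - (-3)·-2.3333 - (-2)·1.1250) / (6) = 1.0417
  v = (-12 - (-4)·1.8333 - (1)·1.1250) / (9) = -0.6435
  w = (7 - (-2)·1.8333 - (-4)·-2.3333) / (8) = 0.1667

0.1667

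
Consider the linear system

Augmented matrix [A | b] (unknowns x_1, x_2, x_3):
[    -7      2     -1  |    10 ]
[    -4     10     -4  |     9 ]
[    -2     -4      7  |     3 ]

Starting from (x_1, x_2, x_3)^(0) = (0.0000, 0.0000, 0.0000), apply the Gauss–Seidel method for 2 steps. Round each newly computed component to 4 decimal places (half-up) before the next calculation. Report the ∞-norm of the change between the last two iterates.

0.1089

Iteration 1:
  x_1 = (10 - (2)·0.0000 - (-1)·0.0000) / (-7) = -1.4286
  x_2 = (9 - (-4)·-1.4286 - (-4)·0.0000) / (10) = 0.3286
  x_3 = (3 - (-2)·-1.4286 - (-4)·0.3286) / (7) = 0.2082
Iteration 2:
  x_1 = (10 - (2)·0.3286 - (-1)·0.2082) / (-7) = -1.3644
  x_2 = (9 - (-4)·-1.3644 - (-4)·0.2082) / (10) = 0.4375
  x_3 = (3 - (-2)·-1.3644 - (-4)·0.4375) / (7) = 0.2887
Change: (0.0642, 0.1089, 0.0805) → max |·| = 0.1089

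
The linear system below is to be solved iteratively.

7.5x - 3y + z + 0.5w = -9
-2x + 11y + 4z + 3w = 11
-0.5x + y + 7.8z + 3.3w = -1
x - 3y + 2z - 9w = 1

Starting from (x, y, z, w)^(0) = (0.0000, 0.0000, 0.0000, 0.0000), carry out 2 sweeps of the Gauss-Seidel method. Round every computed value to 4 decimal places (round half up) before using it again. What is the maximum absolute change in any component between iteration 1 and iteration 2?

0.3916

Iteration 1:
  x = (-9 - (-3)·0.0000 - (1)·0.0000 - (0.5)·0.0000) / (7.5) = -1.2000
  y = (11 - (-2)·-1.2000 - (4)·0.0000 - (3)·0.0000) / (11) = 0.7818
  z = (-1 - (-0.5)·-1.2000 - (1)·0.7818 - (3.3)·0.0000) / (7.8) = -0.3054
  w = (1 - (1)·-1.2000 - (-3)·0.7818 - (2)·-0.3054) / (-9) = -0.5729
Iteration 2:
  x = (-9 - (-3)·0.7818 - (1)·-0.3054 - (0.5)·-0.5729) / (7.5) = -0.8084
  y = (11 - (-2)·-0.8084 - (4)·-0.3054 - (3)·-0.5729) / (11) = 1.1203
  z = (-1 - (-0.5)·-0.8084 - (1)·1.1203 - (3.3)·-0.5729) / (7.8) = -0.0813
  w = (1 - (1)·-0.8084 - (-3)·1.1203 - (2)·-0.0813) / (-9) = -0.5924
Change: (0.3916, 0.3385, 0.2241, -0.0195) → max |·| = 0.3916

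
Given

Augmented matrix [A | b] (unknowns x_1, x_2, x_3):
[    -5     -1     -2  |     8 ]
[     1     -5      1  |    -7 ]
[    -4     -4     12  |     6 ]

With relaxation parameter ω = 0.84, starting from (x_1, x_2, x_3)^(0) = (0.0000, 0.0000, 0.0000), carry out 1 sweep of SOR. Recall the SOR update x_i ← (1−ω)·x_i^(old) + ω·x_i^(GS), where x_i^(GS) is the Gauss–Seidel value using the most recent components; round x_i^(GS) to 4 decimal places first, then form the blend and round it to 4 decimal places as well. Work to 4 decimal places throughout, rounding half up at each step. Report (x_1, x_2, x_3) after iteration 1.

Iteration 1:
  x_1: GS value = (8 - (-1)·0.0000 - (-2)·0.0000) / (-5) = -1.6000;  x_1 ← (1−ω)·0.0000 + ω·-1.6000 = -1.3440
  x_2: GS value = (-7 - (1)·-1.3440 - (1)·0.0000) / (-5) = 1.1312;  x_2 ← (1−ω)·0.0000 + ω·1.1312 = 0.9502
  x_3: GS value = (6 - (-4)·-1.3440 - (-4)·0.9502) / (12) = 0.3687;  x_3 ← (1−ω)·0.0000 + ω·0.3687 = 0.3097

(-1.3440, 0.9502, 0.3097)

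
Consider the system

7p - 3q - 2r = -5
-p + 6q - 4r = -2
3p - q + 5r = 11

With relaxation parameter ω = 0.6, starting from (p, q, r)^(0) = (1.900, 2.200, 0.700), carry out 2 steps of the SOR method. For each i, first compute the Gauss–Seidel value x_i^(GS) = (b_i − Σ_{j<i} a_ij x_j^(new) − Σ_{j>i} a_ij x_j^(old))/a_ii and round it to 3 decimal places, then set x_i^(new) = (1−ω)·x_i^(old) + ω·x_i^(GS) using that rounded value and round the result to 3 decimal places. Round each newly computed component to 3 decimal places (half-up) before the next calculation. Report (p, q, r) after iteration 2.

(0.485, 0.818, 1.788)

Iteration 1:
  p: GS value = (-5 - (-3)·2.200 - (-2)·0.700) / (7) = 0.429;  p ← (1−ω)·1.900 + ω·0.429 = 1.017
  q: GS value = (-2 - (-1)·1.017 - (-4)·0.700) / (6) = 0.303;  q ← (1−ω)·2.200 + ω·0.303 = 1.062
  r: GS value = (11 - (3)·1.017 - (-1)·1.062) / (5) = 1.802;  r ← (1−ω)·0.700 + ω·1.802 = 1.361
Iteration 2:
  p: GS value = (-5 - (-3)·1.062 - (-2)·1.361) / (7) = 0.130;  p ← (1−ω)·1.017 + ω·0.130 = 0.485
  q: GS value = (-2 - (-1)·0.485 - (-4)·1.361) / (6) = 0.655;  q ← (1−ω)·1.062 + ω·0.655 = 0.818
  r: GS value = (11 - (3)·0.485 - (-1)·0.818) / (5) = 2.073;  r ← (1−ω)·1.361 + ω·2.073 = 1.788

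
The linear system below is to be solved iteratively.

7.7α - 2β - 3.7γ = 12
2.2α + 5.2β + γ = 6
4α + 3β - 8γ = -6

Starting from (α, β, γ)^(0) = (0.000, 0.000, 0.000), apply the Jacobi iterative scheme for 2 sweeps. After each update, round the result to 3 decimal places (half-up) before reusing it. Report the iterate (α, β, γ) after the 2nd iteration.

Iteration 1:
  α = (12 - (-2)·0.000 - (-3.7)·0.000) / (7.7) = 1.558
  β = (6 - (2.2)·0.000 - (1)·0.000) / (5.2) = 1.154
  γ = (-6 - (4)·0.000 - (3)·0.000) / (-8) = 0.750
Iteration 2:
  α = (12 - (-2)·1.154 - (-3.7)·0.750) / (7.7) = 2.219
  β = (6 - (2.2)·1.558 - (1)·0.750) / (5.2) = 0.350
  γ = (-6 - (4)·1.558 - (3)·1.154) / (-8) = 1.962

(2.219, 0.350, 1.962)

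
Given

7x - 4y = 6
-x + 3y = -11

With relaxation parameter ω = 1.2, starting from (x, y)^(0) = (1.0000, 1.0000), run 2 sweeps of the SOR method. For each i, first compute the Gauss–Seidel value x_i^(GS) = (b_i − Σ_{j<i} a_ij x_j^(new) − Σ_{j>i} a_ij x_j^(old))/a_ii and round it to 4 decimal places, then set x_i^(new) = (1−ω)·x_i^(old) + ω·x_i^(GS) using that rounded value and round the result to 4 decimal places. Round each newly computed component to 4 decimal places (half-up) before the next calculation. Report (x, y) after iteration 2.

(-2.0132, -4.4064)

Iteration 1:
  x: GS value = (6 - (-4)·1.0000) / (7) = 1.4286;  x ← (1−ω)·1.0000 + ω·1.4286 = 1.5143
  y: GS value = (-11 - (-1)·1.5143) / (3) = -3.1619;  y ← (1−ω)·1.0000 + ω·-3.1619 = -3.9943
Iteration 2:
  x: GS value = (6 - (-4)·-3.9943) / (7) = -1.4253;  x ← (1−ω)·1.5143 + ω·-1.4253 = -2.0132
  y: GS value = (-11 - (-1)·-2.0132) / (3) = -4.3377;  y ← (1−ω)·-3.9943 + ω·-4.3377 = -4.4064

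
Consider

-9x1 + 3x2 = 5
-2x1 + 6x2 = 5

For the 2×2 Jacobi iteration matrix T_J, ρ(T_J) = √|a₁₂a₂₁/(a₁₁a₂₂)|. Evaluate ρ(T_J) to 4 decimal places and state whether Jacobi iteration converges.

0.3333

a₁₂a₂₁/(a₁₁a₂₂) = (3)·(-2) / ((-9)·(6)) = 0.111111
ρ = √|0.111111| = √0.111111 = 0.3333
ρ < 1, so Jacobi converges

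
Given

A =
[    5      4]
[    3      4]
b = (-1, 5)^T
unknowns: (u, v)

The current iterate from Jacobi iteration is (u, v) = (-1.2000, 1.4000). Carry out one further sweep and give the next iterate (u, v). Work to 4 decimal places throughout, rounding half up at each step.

(-1.3200, 2.1500)

One sweep:
  u = (-1 - (4)·1.4000) / (5) = -1.3200
  v = (5 - (3)·-1.2000) / (4) = 2.1500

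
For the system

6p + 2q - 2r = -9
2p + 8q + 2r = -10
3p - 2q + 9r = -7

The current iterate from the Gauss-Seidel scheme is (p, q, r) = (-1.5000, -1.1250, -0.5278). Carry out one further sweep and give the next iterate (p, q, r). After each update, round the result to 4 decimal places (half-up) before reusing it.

(-1.3009, -0.7928, -0.5203)

One sweep:
  p = (-9 - (2)·-1.1250 - (-2)·-0.5278) / (6) = -1.3009
  q = (-10 - (2)·-1.3009 - (2)·-0.5278) / (8) = -0.7928
  r = (-7 - (3)·-1.3009 - (-2)·-0.7928) / (9) = -0.5203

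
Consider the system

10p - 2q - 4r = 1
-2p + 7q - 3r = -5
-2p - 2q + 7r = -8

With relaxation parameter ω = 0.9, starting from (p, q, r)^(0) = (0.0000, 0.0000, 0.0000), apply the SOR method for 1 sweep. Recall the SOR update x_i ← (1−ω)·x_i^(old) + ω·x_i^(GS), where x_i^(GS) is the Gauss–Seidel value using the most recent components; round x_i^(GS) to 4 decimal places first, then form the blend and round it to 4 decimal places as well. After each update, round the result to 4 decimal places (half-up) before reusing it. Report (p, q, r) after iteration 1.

(0.0900, -0.6197, -1.1648)

Iteration 1:
  p: GS value = (1 - (-2)·0.0000 - (-4)·0.0000) / (10) = 0.1000;  p ← (1−ω)·0.0000 + ω·0.1000 = 0.0900
  q: GS value = (-5 - (-2)·0.0900 - (-3)·0.0000) / (7) = -0.6886;  q ← (1−ω)·0.0000 + ω·-0.6886 = -0.6197
  r: GS value = (-8 - (-2)·0.0900 - (-2)·-0.6197) / (7) = -1.2942;  r ← (1−ω)·0.0000 + ω·-1.2942 = -1.1648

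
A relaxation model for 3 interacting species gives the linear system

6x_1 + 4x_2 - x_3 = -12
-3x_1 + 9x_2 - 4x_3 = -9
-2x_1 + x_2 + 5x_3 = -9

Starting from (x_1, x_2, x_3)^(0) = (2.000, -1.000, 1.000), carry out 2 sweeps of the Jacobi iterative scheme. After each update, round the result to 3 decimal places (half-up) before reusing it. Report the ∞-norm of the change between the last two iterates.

Iteration 1:
  x_1 = (-12 - (4)·-1.000 - (-1)·1.000) / (6) = -1.167
  x_2 = (-9 - (-3)·2.000 - (-4)·1.000) / (9) = 0.111
  x_3 = (-9 - (-2)·2.000 - (1)·-1.000) / (5) = -0.800
Iteration 2:
  x_1 = (-12 - (4)·0.111 - (-1)·-0.800) / (6) = -2.207
  x_2 = (-9 - (-3)·-1.167 - (-4)·-0.800) / (9) = -1.745
  x_3 = (-9 - (-2)·-1.167 - (1)·0.111) / (5) = -2.289
Change: (-1.040, -1.856, -1.489) → max |·| = 1.856

1.856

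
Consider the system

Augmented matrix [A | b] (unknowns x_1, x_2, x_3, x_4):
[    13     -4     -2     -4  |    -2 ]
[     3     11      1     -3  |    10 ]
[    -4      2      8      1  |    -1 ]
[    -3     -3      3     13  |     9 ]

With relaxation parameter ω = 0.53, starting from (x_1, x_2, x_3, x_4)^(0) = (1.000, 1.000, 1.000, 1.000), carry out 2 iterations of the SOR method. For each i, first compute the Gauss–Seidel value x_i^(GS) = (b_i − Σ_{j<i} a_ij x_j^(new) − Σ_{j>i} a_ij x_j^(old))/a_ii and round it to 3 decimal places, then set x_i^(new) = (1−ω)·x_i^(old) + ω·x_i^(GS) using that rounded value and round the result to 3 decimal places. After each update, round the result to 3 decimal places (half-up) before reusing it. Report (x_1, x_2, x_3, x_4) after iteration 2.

Iteration 1:
  x_1: GS value = (-2 - (-4)·1.000 - (-2)·1.000 - (-4)·1.000) / (13) = 0.615;  x_1 ← (1−ω)·1.000 + ω·0.615 = 0.796
  x_2: GS value = (10 - (3)·0.796 - (1)·1.000 - (-3)·1.000) / (11) = 0.874;  x_2 ← (1−ω)·1.000 + ω·0.874 = 0.933
  x_3: GS value = (-1 - (-4)·0.796 - (2)·0.933 - (1)·1.000) / (8) = -0.085;  x_3 ← (1−ω)·1.000 + ω·-0.085 = 0.425
  x_4: GS value = (9 - (-3)·0.796 - (-3)·0.933 - (3)·0.425) / (13) = 0.993;  x_4 ← (1−ω)·1.000 + ω·0.993 = 0.996
Iteration 2:
  x_1: GS value = (-2 - (-4)·0.933 - (-2)·0.425 - (-4)·0.996) / (13) = 0.505;  x_1 ← (1−ω)·0.796 + ω·0.505 = 0.642
  x_2: GS value = (10 - (3)·0.642 - (1)·0.425 - (-3)·0.996) / (11) = 0.967;  x_2 ← (1−ω)·0.933 + ω·0.967 = 0.951
  x_3: GS value = (-1 - (-4)·0.642 - (2)·0.951 - (1)·0.996) / (8) = -0.166;  x_3 ← (1−ω)·0.425 + ω·-0.166 = 0.112
  x_4: GS value = (9 - (-3)·0.642 - (-3)·0.951 - (3)·0.112) / (13) = 1.034;  x_4 ← (1−ω)·0.996 + ω·1.034 = 1.016

(0.642, 0.951, 0.112, 1.016)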